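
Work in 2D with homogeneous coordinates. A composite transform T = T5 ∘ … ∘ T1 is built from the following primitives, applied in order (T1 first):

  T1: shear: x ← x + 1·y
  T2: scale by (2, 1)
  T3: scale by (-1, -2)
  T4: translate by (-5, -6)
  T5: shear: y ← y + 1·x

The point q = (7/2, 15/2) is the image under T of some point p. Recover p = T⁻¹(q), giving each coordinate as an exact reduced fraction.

p = (3/4, -5)

T1 = [1 1 0; 0 1 0; 0 0 1]
T2·T1 = [2 2 0; 0 1 0; 0 0 1]
T3·…·T1 = [-2 -2 0; 0 -2 0; 0 0 1]
T4·…·T1 = [-2 -2 -5; 0 -2 -6; 0 0 1]
T5·…·T1 = [-2 -2 -5; -2 -4 -11; 0 0 1]
det M = 4; M⁻¹ = [-1 1/2 1/2; 1/2 -1/2 -3; 0 0 1]
M⁻¹ · (7/2, 15/2)ᵀ = (3/4, -5)ᵀ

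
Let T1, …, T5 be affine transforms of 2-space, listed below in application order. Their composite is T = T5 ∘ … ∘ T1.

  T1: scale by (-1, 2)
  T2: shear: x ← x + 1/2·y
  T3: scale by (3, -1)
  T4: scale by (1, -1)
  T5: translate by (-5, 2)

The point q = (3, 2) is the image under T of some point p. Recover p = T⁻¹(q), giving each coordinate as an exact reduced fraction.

p = (-8/3, 0)

T1 = [-1 0 0; 0 2 0; 0 0 1]
T2·T1 = [-1 1 0; 0 2 0; 0 0 1]
T3·…·T1 = [-3 3 0; 0 -2 0; 0 0 1]
T4·…·T1 = [-3 3 0; 0 2 0; 0 0 1]
T5·…·T1 = [-3 3 -5; 0 2 2; 0 0 1]
det M = -6; M⁻¹ = [-1/3 1/2 -8/3; 0 1/2 -1; 0 0 1]
M⁻¹ · (3, 2)ᵀ = (-8/3, 0)ᵀ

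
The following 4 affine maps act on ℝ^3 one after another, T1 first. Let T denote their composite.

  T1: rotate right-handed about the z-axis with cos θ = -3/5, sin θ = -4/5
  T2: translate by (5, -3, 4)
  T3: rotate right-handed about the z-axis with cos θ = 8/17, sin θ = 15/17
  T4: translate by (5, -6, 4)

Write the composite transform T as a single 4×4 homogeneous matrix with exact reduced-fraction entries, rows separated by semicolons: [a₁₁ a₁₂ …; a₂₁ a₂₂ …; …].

T1 = [-3/5 4/5 0 0; -4/5 -3/5 0 0; 0 0 1 0; 0 0 0 1]
T2·T1 = [-3/5 4/5 0 5; -4/5 -3/5 0 -3; 0 0 1 4; 0 0 0 1]
T3·…·T1 = [36/85 77/85 0 5; -77/85 36/85 0 3; 0 0 1 4; 0 0 0 1]
T4·…·T1 = [36/85 77/85 0 10; -77/85 36/85 0 -3; 0 0 1 8; 0 0 0 1]

T = [36/85 77/85 0 10; -77/85 36/85 0 -3; 0 0 1 8; 0 0 0 1]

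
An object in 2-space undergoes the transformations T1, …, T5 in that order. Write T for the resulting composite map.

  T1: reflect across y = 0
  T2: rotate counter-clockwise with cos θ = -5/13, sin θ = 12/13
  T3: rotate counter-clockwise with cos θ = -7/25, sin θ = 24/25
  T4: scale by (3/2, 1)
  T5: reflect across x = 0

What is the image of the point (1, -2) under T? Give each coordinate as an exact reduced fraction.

T1 reflect across y = 0: (1, -2) → (1, 2)
T2 rotate counter-clockwise with cos θ = -5/13, sin θ = 12/13: (1, 2) → (-29/13, 2/13)
T3 rotate counter-clockwise with cos θ = -7/25, sin θ = 24/25: (-29/13, 2/13) → (31/65, -142/65)
T4 scale by (3/2, 1): (31/65, -142/65) → (93/130, -142/65)
T5 reflect across x = 0: (93/130, -142/65) → (-93/130, -142/65)

T(p) = (-93/130, -142/65)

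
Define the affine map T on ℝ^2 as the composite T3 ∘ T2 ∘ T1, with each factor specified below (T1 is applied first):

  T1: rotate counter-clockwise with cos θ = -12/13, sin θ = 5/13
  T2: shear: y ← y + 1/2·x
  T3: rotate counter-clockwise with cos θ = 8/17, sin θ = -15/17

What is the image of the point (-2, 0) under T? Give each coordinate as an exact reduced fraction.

T1 rotate counter-clockwise with cos θ = -12/13, sin θ = 5/13: (-2, 0) → (24/13, -10/13)
T2 shear: y ← y + 1/2·x: (24/13, -10/13) → (24/13, 2/13)
T3 rotate counter-clockwise with cos θ = 8/17, sin θ = -15/17: (24/13, 2/13) → (222/221, -344/221)

T(p) = (222/221, -344/221)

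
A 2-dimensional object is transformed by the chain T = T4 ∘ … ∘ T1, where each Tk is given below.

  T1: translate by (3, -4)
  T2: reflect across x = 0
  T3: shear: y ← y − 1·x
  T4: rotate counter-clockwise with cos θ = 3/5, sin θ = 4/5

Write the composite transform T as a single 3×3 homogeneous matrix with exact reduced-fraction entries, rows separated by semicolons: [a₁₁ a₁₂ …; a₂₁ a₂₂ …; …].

T1 = [1 0 3; 0 1 -4; 0 0 1]
T2·T1 = [-1 0 -3; 0 1 -4; 0 0 1]
T3·…·T1 = [-1 0 -3; 1 1 -1; 0 0 1]
T4·…·T1 = [-7/5 -4/5 -1; -1/5 3/5 -3; 0 0 1]

T = [-7/5 -4/5 -1; -1/5 3/5 -3; 0 0 1]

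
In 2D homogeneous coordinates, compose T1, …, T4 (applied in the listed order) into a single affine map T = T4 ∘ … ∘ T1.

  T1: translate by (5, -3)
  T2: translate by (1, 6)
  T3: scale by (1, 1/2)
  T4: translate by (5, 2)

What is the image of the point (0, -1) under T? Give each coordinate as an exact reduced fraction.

T(p) = (11, 3)

T1 translate by (5, -3): (0, -1) → (5, -4)
T2 translate by (1, 6): (5, -4) → (6, 2)
T3 scale by (1, 1/2): (6, 2) → (6, 1)
T4 translate by (5, 2): (6, 1) → (11, 3)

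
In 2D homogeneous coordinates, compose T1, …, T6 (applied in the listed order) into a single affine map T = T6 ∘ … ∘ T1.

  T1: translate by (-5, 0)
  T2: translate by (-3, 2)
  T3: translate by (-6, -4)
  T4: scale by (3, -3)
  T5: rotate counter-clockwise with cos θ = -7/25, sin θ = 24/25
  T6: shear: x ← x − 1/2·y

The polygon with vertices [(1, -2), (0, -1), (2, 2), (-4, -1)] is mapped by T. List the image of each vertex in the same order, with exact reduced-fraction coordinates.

T1 translate by (-5, 0): (1, -2) → (-4, -2); (0, -1) → (-5, -1); (2, 2) → (-3, 2); (-4, -1) → (-9, -1)
T2 translate by (-3, 2): (-4, -2) → (-7, 0); (-5, -1) → (-8, 1); (-3, 2) → (-6, 4); (-9, -1) → (-12, 1)
T3 translate by (-6, -4): (-7, 0) → (-13, -4); (-8, 1) → (-14, -3); (-6, 4) → (-12, 0); (-12, 1) → (-18, -3)
T4 scale by (3, -3): (-13, -4) → (-39, 12); (-14, -3) → (-42, 9); (-12, 0) → (-36, 0); (-18, -3) → (-54, 9)
T5 rotate counter-clockwise with cos θ = -7/25, sin θ = 24/25: (-39, 12) → (-3/5, -204/5); (-42, 9) → (78/25, -1071/25); (-36, 0) → (252/25, -864/25); (-54, 9) → (162/25, -1359/25)
T6 shear: x ← x − 1/2·y: (-3/5, -204/5) → (99/5, -204/5); (78/25, -1071/25) → (1227/50, -1071/25); (252/25, -864/25) → (684/25, -864/25); (162/25, -1359/25) → (1683/50, -1359/25)

image vertices: (99/5, -204/5), (1227/50, -1071/25), (684/25, -864/25), (1683/50, -1359/25)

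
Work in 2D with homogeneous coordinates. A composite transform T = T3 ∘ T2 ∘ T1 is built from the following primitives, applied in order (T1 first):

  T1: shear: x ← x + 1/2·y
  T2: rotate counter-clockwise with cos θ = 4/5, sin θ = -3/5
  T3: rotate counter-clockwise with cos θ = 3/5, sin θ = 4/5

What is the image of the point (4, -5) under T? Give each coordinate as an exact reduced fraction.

T(p) = (71/25, -219/50)

T1 shear: x ← x + 1/2·y: (4, -5) → (3/2, -5)
T2 rotate counter-clockwise with cos θ = 4/5, sin θ = -3/5: (3/2, -5) → (-9/5, -49/10)
T3 rotate counter-clockwise with cos θ = 3/5, sin θ = 4/5: (-9/5, -49/10) → (71/25, -219/50)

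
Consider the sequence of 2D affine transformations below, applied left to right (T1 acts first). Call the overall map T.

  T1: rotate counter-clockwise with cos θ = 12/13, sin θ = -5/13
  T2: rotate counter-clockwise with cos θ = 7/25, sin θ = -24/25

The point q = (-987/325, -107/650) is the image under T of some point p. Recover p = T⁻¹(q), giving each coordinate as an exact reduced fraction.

p = (1/2, -3)

T1 = [12/13 5/13 0; -5/13 12/13 0; 0 0 1]
T2·T1 = [-36/325 323/325 0; -323/325 -36/325 0; 0 0 1]
det M = 1; M⁻¹ = [-36/325 -323/325 0; 323/325 -36/325 0; 0 0 1]
M⁻¹ · (-987/325, -107/650)ᵀ = (1/2, -3)ᵀ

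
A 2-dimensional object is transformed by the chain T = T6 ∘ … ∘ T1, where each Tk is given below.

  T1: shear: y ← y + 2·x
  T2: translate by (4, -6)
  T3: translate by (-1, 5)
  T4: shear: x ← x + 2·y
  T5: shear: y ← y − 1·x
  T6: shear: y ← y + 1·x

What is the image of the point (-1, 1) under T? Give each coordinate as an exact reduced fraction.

T1 shear: y ← y + 2·x: (-1, 1) → (-1, -1)
T2 translate by (4, -6): (-1, -1) → (3, -7)
T3 translate by (-1, 5): (3, -7) → (2, -2)
T4 shear: x ← x + 2·y: (2, -2) → (-2, -2)
T5 shear: y ← y − 1·x: (-2, -2) → (-2, 0)
T6 shear: y ← y + 1·x: (-2, 0) → (-2, -2)

T(p) = (-2, -2)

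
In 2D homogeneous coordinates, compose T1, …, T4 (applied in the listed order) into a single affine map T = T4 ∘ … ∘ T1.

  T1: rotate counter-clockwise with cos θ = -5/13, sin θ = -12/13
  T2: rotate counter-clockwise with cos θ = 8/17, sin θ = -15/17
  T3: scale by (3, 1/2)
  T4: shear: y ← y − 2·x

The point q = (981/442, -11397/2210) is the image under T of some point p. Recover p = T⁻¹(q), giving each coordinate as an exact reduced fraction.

T1 = [-5/13 12/13 0; -12/13 -5/13 0; 0 0 1]
T2·T1 = [-220/221 21/221 0; -21/221 -220/221 0; 0 0 1]
T3·…·T1 = [-660/221 63/221 0; -21/442 -110/221 0; 0 0 1]
T4·…·T1 = [-660/221 63/221 0; 2619/442 -236/221 0; 0 0 1]
det M = 3/2; M⁻¹ = [-472/663 -42/221 0; -873/221 -440/221 0; 0 0 1]
M⁻¹ · (981/442, -11397/2210)ᵀ = (-3/5, 3/2)ᵀ

p = (-3/5, 3/2)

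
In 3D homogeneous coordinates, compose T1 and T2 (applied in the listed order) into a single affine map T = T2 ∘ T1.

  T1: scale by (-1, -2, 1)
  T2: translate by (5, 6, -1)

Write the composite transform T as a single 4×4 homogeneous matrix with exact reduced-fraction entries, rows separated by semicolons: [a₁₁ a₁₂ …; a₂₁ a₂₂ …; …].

T1 = [-1 0 0 0; 0 -2 0 0; 0 0 1 0; 0 0 0 1]
T2·T1 = [-1 0 0 5; 0 -2 0 6; 0 0 1 -1; 0 0 0 1]

T = [-1 0 0 5; 0 -2 0 6; 0 0 1 -1; 0 0 0 1]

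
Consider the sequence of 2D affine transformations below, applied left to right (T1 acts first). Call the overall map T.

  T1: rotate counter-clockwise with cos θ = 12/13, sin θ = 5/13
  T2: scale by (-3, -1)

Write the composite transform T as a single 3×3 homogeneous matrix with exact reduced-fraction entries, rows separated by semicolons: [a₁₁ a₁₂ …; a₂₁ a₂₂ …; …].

T1 = [12/13 -5/13 0; 5/13 12/13 0; 0 0 1]
T2·T1 = [-36/13 15/13 0; -5/13 -12/13 0; 0 0 1]

T = [-36/13 15/13 0; -5/13 -12/13 0; 0 0 1]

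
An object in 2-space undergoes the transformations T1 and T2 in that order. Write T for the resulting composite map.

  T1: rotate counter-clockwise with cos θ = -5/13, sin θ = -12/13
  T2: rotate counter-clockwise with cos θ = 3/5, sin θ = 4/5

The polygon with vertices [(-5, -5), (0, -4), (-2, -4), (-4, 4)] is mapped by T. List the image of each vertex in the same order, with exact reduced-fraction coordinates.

T1 rotate counter-clockwise with cos θ = -5/13, sin θ = -12/13: (-5, -5) → (-35/13, 85/13); (0, -4) → (-48/13, 20/13); (-2, -4) → (-38/13, 44/13); (-4, 4) → (68/13, 28/13)
T2 rotate counter-clockwise with cos θ = 3/5, sin θ = 4/5: (-35/13, 85/13) → (-89/13, 23/13); (-48/13, 20/13) → (-224/65, -132/65); (-38/13, 44/13) → (-58/13, -4/13); (68/13, 28/13) → (92/65, 356/65)

image vertices: (-89/13, 23/13), (-224/65, -132/65), (-58/13, -4/13), (92/65, 356/65)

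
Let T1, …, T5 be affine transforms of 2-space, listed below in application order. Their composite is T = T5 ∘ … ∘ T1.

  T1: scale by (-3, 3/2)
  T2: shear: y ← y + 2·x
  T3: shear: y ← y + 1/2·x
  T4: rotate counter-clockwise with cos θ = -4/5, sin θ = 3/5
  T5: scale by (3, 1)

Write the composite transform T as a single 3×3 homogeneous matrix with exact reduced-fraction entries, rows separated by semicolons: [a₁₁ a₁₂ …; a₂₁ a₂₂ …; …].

T1 = [-3 0 0; 0 3/2 0; 0 0 1]
T2·T1 = [-3 0 0; -6 3/2 0; 0 0 1]
T3·…·T1 = [-3 0 0; -15/2 3/2 0; 0 0 1]
T4·…·T1 = [69/10 -9/10 0; 21/5 -6/5 0; 0 0 1]
T5·…·T1 = [207/10 -27/10 0; 21/5 -6/5 0; 0 0 1]

T = [207/10 -27/10 0; 21/5 -6/5 0; 0 0 1]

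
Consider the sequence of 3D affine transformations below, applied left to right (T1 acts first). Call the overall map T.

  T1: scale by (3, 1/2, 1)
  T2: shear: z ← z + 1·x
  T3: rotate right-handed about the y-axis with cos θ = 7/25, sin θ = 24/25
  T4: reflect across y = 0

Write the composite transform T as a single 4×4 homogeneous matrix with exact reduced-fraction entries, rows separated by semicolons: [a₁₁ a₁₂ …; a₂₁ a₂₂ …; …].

T = [93/25 0 24/25 0; 0 -1/2 0 0; -51/25 0 7/25 0; 0 0 0 1]

T1 = [3 0 0 0; 0 1/2 0 0; 0 0 1 0; 0 0 0 1]
T2·T1 = [3 0 0 0; 0 1/2 0 0; 3 0 1 0; 0 0 0 1]
T3·…·T1 = [93/25 0 24/25 0; 0 1/2 0 0; -51/25 0 7/25 0; 0 0 0 1]
T4·…·T1 = [93/25 0 24/25 0; 0 -1/2 0 0; -51/25 0 7/25 0; 0 0 0 1]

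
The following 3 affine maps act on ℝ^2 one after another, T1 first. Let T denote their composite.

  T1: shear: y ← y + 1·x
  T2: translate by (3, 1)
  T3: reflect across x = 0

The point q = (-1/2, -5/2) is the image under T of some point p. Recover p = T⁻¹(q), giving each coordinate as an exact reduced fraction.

T1 = [1 0 0; 1 1 0; 0 0 1]
T2·T1 = [1 0 3; 1 1 1; 0 0 1]
T3·…·T1 = [-1 0 -3; 1 1 1; 0 0 1]
det M = -1; M⁻¹ = [-1 0 -3; 1 1 2; 0 0 1]
M⁻¹ · (-1/2, -5/2)ᵀ = (-5/2, -1)ᵀ

p = (-5/2, -1)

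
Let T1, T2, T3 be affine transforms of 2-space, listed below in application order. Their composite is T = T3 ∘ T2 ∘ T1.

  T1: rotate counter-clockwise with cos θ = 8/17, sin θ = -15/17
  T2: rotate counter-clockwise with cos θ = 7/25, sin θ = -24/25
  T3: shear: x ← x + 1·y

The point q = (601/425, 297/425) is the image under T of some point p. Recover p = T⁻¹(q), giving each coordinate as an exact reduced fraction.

p = (-1, 0)

T1 = [8/17 15/17 0; -15/17 8/17 0; 0 0 1]
T2·T1 = [-304/425 297/425 0; -297/425 -304/425 0; 0 0 1]
T3·…·T1 = [-601/425 -7/425 0; -297/425 -304/425 0; 0 0 1]
det M = 1; M⁻¹ = [-304/425 7/425 0; 297/425 -601/425 0; 0 0 1]
M⁻¹ · (601/425, 297/425)ᵀ = (-1, 0)ᵀ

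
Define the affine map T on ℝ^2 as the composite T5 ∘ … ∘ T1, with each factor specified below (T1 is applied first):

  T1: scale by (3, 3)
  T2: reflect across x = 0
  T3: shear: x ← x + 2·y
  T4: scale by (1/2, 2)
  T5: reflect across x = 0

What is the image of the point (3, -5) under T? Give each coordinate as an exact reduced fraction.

T1 scale by (3, 3): (3, -5) → (9, -15)
T2 reflect across x = 0: (9, -15) → (-9, -15)
T3 shear: x ← x + 2·y: (-9, -15) → (-39, -15)
T4 scale by (1/2, 2): (-39, -15) → (-39/2, -30)
T5 reflect across x = 0: (-39/2, -30) → (39/2, -30)

T(p) = (39/2, -30)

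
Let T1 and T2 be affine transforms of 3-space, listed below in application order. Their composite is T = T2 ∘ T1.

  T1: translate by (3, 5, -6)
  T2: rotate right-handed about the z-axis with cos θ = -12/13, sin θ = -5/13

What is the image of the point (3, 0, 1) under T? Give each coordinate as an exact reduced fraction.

T(p) = (-47/13, -90/13, -5)

T1 translate by (3, 5, -6): (3, 0, 1) → (6, 5, -5)
T2 rotate right-handed about the z-axis with cos θ = -12/13, sin θ = -5/13: (6, 5, -5) → (-47/13, -90/13, -5)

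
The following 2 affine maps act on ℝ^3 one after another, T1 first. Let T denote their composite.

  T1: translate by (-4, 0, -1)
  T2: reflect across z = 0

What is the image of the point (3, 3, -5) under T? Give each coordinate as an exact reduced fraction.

T1 translate by (-4, 0, -1): (3, 3, -5) → (-1, 3, -6)
T2 reflect across z = 0: (-1, 3, -6) → (-1, 3, 6)

T(p) = (-1, 3, 6)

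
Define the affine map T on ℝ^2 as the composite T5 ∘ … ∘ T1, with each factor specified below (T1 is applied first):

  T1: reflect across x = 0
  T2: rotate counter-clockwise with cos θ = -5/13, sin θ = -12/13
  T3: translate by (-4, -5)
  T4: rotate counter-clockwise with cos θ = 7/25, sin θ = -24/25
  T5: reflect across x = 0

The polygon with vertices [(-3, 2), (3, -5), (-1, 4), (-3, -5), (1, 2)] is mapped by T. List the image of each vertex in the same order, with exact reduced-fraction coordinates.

T1 reflect across x = 0: (-3, 2) → (3, 2); (3, -5) → (-3, -5); (-1, 4) → (1, 4); (-3, -5) → (3, -5); (1, 2) → (-1, 2)
T2 rotate counter-clockwise with cos θ = -5/13, sin θ = -12/13: (3, 2) → (9/13, -46/13); (-3, -5) → (-45/13, 61/13); (1, 4) → (43/13, -32/13); (3, -5) → (-75/13, -11/13); (-1, 2) → (29/13, 2/13)
T3 translate by (-4, -5): (9/13, -46/13) → (-43/13, -111/13); (-45/13, 61/13) → (-97/13, -4/13); (43/13, -32/13) → (-9/13, -97/13); (-75/13, -11/13) → (-127/13, -76/13); (29/13, 2/13) → (-23/13, -63/13)
T4 rotate counter-clockwise with cos θ = 7/25, sin θ = -24/25: (-43/13, -111/13) → (-593/65, 51/65); (-97/13, -4/13) → (-31/13, 92/13); (-9/13, -97/13) → (-2391/325, -463/325); (-127/13, -76/13) → (-2713/325, 2516/325); (-23/13, -63/13) → (-1673/325, 111/325)
T5 reflect across x = 0: (-593/65, 51/65) → (593/65, 51/65); (-31/13, 92/13) → (31/13, 92/13); (-2391/325, -463/325) → (2391/325, -463/325); (-2713/325, 2516/325) → (2713/325, 2516/325); (-1673/325, 111/325) → (1673/325, 111/325)

image vertices: (593/65, 51/65), (31/13, 92/13), (2391/325, -463/325), (2713/325, 2516/325), (1673/325, 111/325)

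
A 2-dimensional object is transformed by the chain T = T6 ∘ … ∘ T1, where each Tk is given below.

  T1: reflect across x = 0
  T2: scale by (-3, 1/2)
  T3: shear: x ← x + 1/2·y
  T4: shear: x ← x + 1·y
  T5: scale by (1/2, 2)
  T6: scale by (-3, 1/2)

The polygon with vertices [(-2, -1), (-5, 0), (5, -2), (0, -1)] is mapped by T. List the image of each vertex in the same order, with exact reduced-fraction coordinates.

image vertices: (81/8, -1/2), (45/2, 0), (-81/4, -1), (9/8, -1/2)

T1 reflect across x = 0: (-2, -1) → (2, -1); (-5, 0) → (5, 0); (5, -2) → (-5, -2); (0, -1) → (0, -1)
T2 scale by (-3, 1/2): (2, -1) → (-6, -1/2); (5, 0) → (-15, 0); (-5, -2) → (15, -1); (0, -1) → (0, -1/2)
T3 shear: x ← x + 1/2·y: (-6, -1/2) → (-25/4, -1/2); (-15, 0) → (-15, 0); (15, -1) → (29/2, -1); (0, -1/2) → (-1/4, -1/2)
T4 shear: x ← x + 1·y: (-25/4, -1/2) → (-27/4, -1/2); (-15, 0) → (-15, 0); (29/2, -1) → (27/2, -1); (-1/4, -1/2) → (-3/4, -1/2)
T5 scale by (1/2, 2): (-27/4, -1/2) → (-27/8, -1); (-15, 0) → (-15/2, 0); (27/2, -1) → (27/4, -2); (-3/4, -1/2) → (-3/8, -1)
T6 scale by (-3, 1/2): (-27/8, -1) → (81/8, -1/2); (-15/2, 0) → (45/2, 0); (27/4, -2) → (-81/4, -1); (-3/8, -1) → (9/8, -1/2)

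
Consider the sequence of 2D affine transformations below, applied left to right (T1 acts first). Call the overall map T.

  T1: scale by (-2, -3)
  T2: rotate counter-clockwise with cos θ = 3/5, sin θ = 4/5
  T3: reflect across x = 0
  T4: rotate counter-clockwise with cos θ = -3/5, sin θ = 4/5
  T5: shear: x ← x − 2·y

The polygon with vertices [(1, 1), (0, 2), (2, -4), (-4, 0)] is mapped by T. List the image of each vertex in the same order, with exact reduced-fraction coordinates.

T1 scale by (-2, -3): (1, 1) → (-2, -3); (0, 2) → (0, -6); (2, -4) → (-4, 12); (-4, 0) → (8, 0)
T2 rotate counter-clockwise with cos θ = 3/5, sin θ = 4/5: (-2, -3) → (6/5, -17/5); (0, -6) → (24/5, -18/5); (-4, 12) → (-12, 4); (8, 0) → (24/5, 32/5)
T3 reflect across x = 0: (6/5, -17/5) → (-6/5, -17/5); (24/5, -18/5) → (-24/5, -18/5); (-12, 4) → (12, 4); (24/5, 32/5) → (-24/5, 32/5)
T4 rotate counter-clockwise with cos θ = -3/5, sin θ = 4/5: (-6/5, -17/5) → (86/25, 27/25); (-24/5, -18/5) → (144/25, -42/25); (12, 4) → (-52/5, 36/5); (-24/5, 32/5) → (-56/25, -192/25)
T5 shear: x ← x − 2·y: (86/25, 27/25) → (32/25, 27/25); (144/25, -42/25) → (228/25, -42/25); (-52/5, 36/5) → (-124/5, 36/5); (-56/25, -192/25) → (328/25, -192/25)

image vertices: (32/25, 27/25), (228/25, -42/25), (-124/5, 36/5), (328/25, -192/25)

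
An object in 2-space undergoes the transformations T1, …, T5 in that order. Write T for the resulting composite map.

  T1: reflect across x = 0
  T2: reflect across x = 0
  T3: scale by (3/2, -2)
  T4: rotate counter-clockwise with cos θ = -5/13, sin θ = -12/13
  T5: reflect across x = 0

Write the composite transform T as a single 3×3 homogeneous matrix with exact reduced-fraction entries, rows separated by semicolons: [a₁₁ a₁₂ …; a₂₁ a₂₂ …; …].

T = [15/26 24/13 0; -18/13 10/13 0; 0 0 1]

T1 = [-1 0 0; 0 1 0; 0 0 1]
T2·T1 = [1 0 0; 0 1 0; 0 0 1]
T3·…·T1 = [3/2 0 0; 0 -2 0; 0 0 1]
T4·…·T1 = [-15/26 -24/13 0; -18/13 10/13 0; 0 0 1]
T5·…·T1 = [15/26 24/13 0; -18/13 10/13 0; 0 0 1]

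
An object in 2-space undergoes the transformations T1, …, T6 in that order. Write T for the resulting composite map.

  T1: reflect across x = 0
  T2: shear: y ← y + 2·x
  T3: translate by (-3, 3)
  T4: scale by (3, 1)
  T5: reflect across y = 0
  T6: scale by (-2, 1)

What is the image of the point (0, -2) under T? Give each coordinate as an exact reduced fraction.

T(p) = (18, -1)

T1 reflect across x = 0: (0, -2) → (0, -2)
T2 shear: y ← y + 2·x: (0, -2) → (0, -2)
T3 translate by (-3, 3): (0, -2) → (-3, 1)
T4 scale by (3, 1): (-3, 1) → (-9, 1)
T5 reflect across y = 0: (-9, 1) → (-9, -1)
T6 scale by (-2, 1): (-9, -1) → (18, -1)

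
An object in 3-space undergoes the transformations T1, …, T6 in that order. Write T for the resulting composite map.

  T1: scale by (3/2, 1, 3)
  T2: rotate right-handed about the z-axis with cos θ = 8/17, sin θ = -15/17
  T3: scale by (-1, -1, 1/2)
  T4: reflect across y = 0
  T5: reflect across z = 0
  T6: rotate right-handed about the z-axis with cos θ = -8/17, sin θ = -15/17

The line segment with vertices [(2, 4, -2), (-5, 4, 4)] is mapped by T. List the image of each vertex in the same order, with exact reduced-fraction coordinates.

T1 scale by (3/2, 1, 3): (2, 4, -2) → (3, 4, -6); (-5, 4, 4) → (-15/2, 4, 12)
T2 rotate right-handed about the z-axis with cos θ = 8/17, sin θ = -15/17: (3, 4, -6) → (84/17, -13/17, -6); (-15/2, 4, 12) → (0, 17/2, 12)
T3 scale by (-1, -1, 1/2): (84/17, -13/17, -6) → (-84/17, 13/17, -3); (0, 17/2, 12) → (0, -17/2, 6)
T4 reflect across y = 0: (-84/17, 13/17, -3) → (-84/17, -13/17, -3); (0, -17/2, 6) → (0, 17/2, 6)
T5 reflect across z = 0: (-84/17, -13/17, -3) → (-84/17, -13/17, 3); (0, 17/2, 6) → (0, 17/2, -6)
T6 rotate right-handed about the z-axis with cos θ = -8/17, sin θ = -15/17: (-84/17, -13/17, 3) → (477/289, 1364/289, 3); (0, 17/2, -6) → (15/2, -4, -6)

image vertices: (477/289, 1364/289, 3), (15/2, -4, -6)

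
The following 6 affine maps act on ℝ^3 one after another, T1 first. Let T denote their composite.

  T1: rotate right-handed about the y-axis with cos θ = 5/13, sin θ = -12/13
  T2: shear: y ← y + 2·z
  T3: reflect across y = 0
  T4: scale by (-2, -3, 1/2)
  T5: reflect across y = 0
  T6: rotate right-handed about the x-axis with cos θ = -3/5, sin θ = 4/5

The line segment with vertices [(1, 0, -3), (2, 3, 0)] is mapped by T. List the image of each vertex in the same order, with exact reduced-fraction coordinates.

image vertices: (-82/13, -48/65, 153/130), (-20/13, 147/13, -216/13)

T1 rotate right-handed about the y-axis with cos θ = 5/13, sin θ = -12/13: (1, 0, -3) → (41/13, 0, -3/13); (2, 3, 0) → (10/13, 3, 24/13)
T2 shear: y ← y + 2·z: (41/13, 0, -3/13) → (41/13, -6/13, -3/13); (10/13, 3, 24/13) → (10/13, 87/13, 24/13)
T3 reflect across y = 0: (41/13, -6/13, -3/13) → (41/13, 6/13, -3/13); (10/13, 87/13, 24/13) → (10/13, -87/13, 24/13)
T4 scale by (-2, -3, 1/2): (41/13, 6/13, -3/13) → (-82/13, -18/13, -3/26); (10/13, -87/13, 24/13) → (-20/13, 261/13, 12/13)
T5 reflect across y = 0: (-82/13, -18/13, -3/26) → (-82/13, 18/13, -3/26); (-20/13, 261/13, 12/13) → (-20/13, -261/13, 12/13)
T6 rotate right-handed about the x-axis with cos θ = -3/5, sin θ = 4/5: (-82/13, 18/13, -3/26) → (-82/13, -48/65, 153/130); (-20/13, -261/13, 12/13) → (-20/13, 147/13, -216/13)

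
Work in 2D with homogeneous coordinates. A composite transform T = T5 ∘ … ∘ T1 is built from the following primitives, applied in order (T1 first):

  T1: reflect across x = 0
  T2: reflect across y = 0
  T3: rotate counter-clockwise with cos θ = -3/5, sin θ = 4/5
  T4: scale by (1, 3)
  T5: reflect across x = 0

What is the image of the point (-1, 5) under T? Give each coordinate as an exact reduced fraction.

T1 reflect across x = 0: (-1, 5) → (1, 5)
T2 reflect across y = 0: (1, 5) → (1, -5)
T3 rotate counter-clockwise with cos θ = -3/5, sin θ = 4/5: (1, -5) → (17/5, 19/5)
T4 scale by (1, 3): (17/5, 19/5) → (17/5, 57/5)
T5 reflect across x = 0: (17/5, 57/5) → (-17/5, 57/5)

T(p) = (-17/5, 57/5)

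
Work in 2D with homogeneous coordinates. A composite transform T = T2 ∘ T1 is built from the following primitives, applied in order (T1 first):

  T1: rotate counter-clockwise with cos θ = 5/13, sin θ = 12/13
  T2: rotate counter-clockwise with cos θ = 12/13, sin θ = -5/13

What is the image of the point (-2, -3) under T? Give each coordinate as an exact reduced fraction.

T(p) = (9/13, -46/13)

T1 rotate counter-clockwise with cos θ = 5/13, sin θ = 12/13: (-2, -3) → (2, -3)
T2 rotate counter-clockwise with cos θ = 12/13, sin θ = -5/13: (2, -3) → (9/13, -46/13)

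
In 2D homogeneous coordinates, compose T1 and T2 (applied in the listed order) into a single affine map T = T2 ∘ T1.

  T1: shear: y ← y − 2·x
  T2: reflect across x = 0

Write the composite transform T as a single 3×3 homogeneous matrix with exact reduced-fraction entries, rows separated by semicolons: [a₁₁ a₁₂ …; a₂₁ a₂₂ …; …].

T = [-1 0 0; -2 1 0; 0 0 1]

T1 = [1 0 0; -2 1 0; 0 0 1]
T2·T1 = [-1 0 0; -2 1 0; 0 0 1]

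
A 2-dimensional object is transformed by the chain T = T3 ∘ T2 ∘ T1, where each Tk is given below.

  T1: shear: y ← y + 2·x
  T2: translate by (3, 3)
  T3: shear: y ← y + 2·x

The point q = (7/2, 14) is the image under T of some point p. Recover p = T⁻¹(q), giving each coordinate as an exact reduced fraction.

T1 = [1 0 0; 2 1 0; 0 0 1]
T2·T1 = [1 0 3; 2 1 3; 0 0 1]
T3·…·T1 = [1 0 3; 4 1 9; 0 0 1]
det M = 1; M⁻¹ = [1 0 -3; -4 1 3; 0 0 1]
M⁻¹ · (7/2, 14)ᵀ = (1/2, 3)ᵀ

p = (1/2, 3)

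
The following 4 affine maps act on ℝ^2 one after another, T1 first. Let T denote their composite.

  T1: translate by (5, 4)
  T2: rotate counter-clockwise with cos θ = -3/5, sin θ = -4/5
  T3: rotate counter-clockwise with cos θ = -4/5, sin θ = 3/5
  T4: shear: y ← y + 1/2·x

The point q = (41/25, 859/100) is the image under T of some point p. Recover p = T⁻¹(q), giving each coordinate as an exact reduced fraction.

T1 = [1 0 5; 0 1 4; 0 0 1]
T2·T1 = [-3/5 4/5 1/5; -4/5 -3/5 -32/5; 0 0 1]
T3·…·T1 = [24/25 -7/25 92/25; 7/25 24/25 131/25; 0 0 1]
T4·…·T1 = [24/25 -7/25 92/25; 19/25 41/50 177/25; 0 0 1]
det M = 1; M⁻¹ = [41/50 7/25 -5; -19/25 24/25 -4; 0 0 1]
M⁻¹ · (41/25, 859/100)ᵀ = (-5/4, 3)ᵀ

p = (-5/4, 3)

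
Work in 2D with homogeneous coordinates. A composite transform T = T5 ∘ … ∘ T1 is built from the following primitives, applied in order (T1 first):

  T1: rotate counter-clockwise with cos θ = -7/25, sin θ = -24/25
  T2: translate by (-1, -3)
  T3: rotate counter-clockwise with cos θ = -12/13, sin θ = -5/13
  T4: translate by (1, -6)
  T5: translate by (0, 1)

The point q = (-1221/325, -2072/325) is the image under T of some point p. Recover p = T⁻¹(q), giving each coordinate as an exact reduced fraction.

p = (-4, 5)

T1 = [-7/25 24/25 0; -24/25 -7/25 0; 0 0 1]
T2·T1 = [-7/25 24/25 -1; -24/25 -7/25 -3; 0 0 1]
T3·…·T1 = [-36/325 -323/325 -3/13; 323/325 -36/325 41/13; 0 0 1]
T4·…·T1 = [-36/325 -323/325 10/13; 323/325 -36/325 -37/13; 0 0 1]
T5·…·T1 = [-36/325 -323/325 10/13; 323/325 -36/325 -24/13; 0 0 1]
det M = 1; M⁻¹ = [-36/325 323/325 48/25; -323/325 -36/325 14/25; 0 0 1]
M⁻¹ · (-1221/325, -2072/325)ᵀ = (-4, 5)ᵀ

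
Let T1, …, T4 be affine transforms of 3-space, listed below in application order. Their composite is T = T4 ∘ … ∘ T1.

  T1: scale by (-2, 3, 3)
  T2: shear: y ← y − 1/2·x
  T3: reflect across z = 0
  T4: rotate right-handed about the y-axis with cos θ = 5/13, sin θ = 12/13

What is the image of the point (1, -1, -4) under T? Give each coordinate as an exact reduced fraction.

T(p) = (134/13, -2, 84/13)

T1 scale by (-2, 3, 3): (1, -1, -4) → (-2, -3, -12)
T2 shear: y ← y − 1/2·x: (-2, -3, -12) → (-2, -2, -12)
T3 reflect across z = 0: (-2, -2, -12) → (-2, -2, 12)
T4 rotate right-handed about the y-axis with cos θ = 5/13, sin θ = 12/13: (-2, -2, 12) → (134/13, -2, 84/13)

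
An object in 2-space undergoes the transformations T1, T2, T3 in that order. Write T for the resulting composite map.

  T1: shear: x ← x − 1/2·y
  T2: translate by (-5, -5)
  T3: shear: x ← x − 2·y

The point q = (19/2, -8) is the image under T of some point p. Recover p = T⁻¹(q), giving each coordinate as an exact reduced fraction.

T1 = [1 -1/2 0; 0 1 0; 0 0 1]
T2·T1 = [1 -1/2 -5; 0 1 -5; 0 0 1]
T3·…·T1 = [1 -5/2 5; 0 1 -5; 0 0 1]
det M = 1; M⁻¹ = [1 5/2 15/2; 0 1 5; 0 0 1]
M⁻¹ · (19/2, -8)ᵀ = (-3, -3)ᵀ

p = (-3, -3)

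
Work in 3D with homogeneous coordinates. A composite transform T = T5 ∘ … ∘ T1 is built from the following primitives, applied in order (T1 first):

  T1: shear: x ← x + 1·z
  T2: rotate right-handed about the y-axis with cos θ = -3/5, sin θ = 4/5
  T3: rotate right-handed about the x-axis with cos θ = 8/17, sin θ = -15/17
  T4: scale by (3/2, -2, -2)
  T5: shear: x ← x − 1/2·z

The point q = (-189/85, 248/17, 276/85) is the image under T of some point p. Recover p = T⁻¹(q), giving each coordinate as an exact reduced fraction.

p = (2, -2, 4)

T1 = [1 0 1 0; 0 1 0 0; 0 0 1 0; 0 0 0 1]
T2·T1 = [-3/5 0 1/5 0; 0 1 0 0; -4/5 0 -7/5 0; 0 0 0 1]
T3·…·T1 = [-3/5 0 1/5 0; -12/17 8/17 -21/17 0; -32/85 -15/17 -56/85 0; 0 0 0 1]
T4·…·T1 = [-9/10 0 3/10 0; 24/17 -16/17 42/17 0; 64/85 30/17 112/85 0; 0 0 0 1]
T5·…·T1 = [-217/170 -15/17 -61/170 0; 24/17 -16/17 42/17 0; 64/85 30/17 112/85 0; 0 0 0 1]
det M = 6; M⁻¹ = [-14/15 3/34 -107/255 0; 0 -4/17 15/34 0; 8/15 9/34 104/255 0; 0 0 0 1]
M⁻¹ · (-189/85, 248/17, 276/85)ᵀ = (2, -2, 4)ᵀ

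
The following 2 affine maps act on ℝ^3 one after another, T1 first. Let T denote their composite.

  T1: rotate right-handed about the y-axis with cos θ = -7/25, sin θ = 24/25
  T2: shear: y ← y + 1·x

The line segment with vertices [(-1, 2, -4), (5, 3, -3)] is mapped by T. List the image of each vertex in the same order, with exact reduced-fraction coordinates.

T1 rotate right-handed about the y-axis with cos θ = -7/25, sin θ = 24/25: (-1, 2, -4) → (-89/25, 2, 52/25); (5, 3, -3) → (-107/25, 3, -99/25)
T2 shear: y ← y + 1·x: (-89/25, 2, 52/25) → (-89/25, -39/25, 52/25); (-107/25, 3, -99/25) → (-107/25, -32/25, -99/25)

image vertices: (-89/25, -39/25, 52/25), (-107/25, -32/25, -99/25)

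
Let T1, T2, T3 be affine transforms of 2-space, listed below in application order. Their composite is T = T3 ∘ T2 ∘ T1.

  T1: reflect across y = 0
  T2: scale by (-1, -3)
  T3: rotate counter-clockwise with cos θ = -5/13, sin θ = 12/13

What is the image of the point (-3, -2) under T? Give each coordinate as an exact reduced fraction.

T1 reflect across y = 0: (-3, -2) → (-3, 2)
T2 scale by (-1, -3): (-3, 2) → (3, -6)
T3 rotate counter-clockwise with cos θ = -5/13, sin θ = 12/13: (3, -6) → (57/13, 66/13)

T(p) = (57/13, 66/13)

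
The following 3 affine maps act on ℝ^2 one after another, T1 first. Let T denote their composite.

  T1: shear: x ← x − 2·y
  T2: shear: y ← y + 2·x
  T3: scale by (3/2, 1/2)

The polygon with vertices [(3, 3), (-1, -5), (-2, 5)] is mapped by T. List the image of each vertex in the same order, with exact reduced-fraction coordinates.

T1 shear: x ← x − 2·y: (3, 3) → (-3, 3); (-1, -5) → (9, -5); (-2, 5) → (-12, 5)
T2 shear: y ← y + 2·x: (-3, 3) → (-3, -3); (9, -5) → (9, 13); (-12, 5) → (-12, -19)
T3 scale by (3/2, 1/2): (-3, -3) → (-9/2, -3/2); (9, 13) → (27/2, 13/2); (-12, -19) → (-18, -19/2)

image vertices: (-9/2, -3/2), (27/2, 13/2), (-18, -19/2)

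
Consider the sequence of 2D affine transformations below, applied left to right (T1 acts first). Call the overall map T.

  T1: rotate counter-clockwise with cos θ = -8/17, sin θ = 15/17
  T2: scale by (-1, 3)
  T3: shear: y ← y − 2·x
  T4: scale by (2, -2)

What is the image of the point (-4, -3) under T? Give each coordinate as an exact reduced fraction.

T1 rotate counter-clockwise with cos θ = -8/17, sin θ = 15/17: (-4, -3) → (77/17, -36/17)
T2 scale by (-1, 3): (77/17, -36/17) → (-77/17, -108/17)
T3 shear: y ← y − 2·x: (-77/17, -108/17) → (-77/17, 46/17)
T4 scale by (2, -2): (-77/17, 46/17) → (-154/17, -92/17)

T(p) = (-154/17, -92/17)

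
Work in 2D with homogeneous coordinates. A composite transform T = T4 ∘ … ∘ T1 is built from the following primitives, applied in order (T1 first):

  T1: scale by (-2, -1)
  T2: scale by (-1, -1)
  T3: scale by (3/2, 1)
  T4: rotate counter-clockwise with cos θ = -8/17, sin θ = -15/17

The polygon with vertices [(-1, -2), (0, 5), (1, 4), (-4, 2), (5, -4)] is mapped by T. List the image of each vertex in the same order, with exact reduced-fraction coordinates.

T1 scale by (-2, -1): (-1, -2) → (2, 2); (0, 5) → (0, -5); (1, 4) → (-2, -4); (-4, 2) → (8, -2); (5, -4) → (-10, 4)
T2 scale by (-1, -1): (2, 2) → (-2, -2); (0, -5) → (0, 5); (-2, -4) → (2, 4); (8, -2) → (-8, 2); (-10, 4) → (10, -4)
T3 scale by (3/2, 1): (-2, -2) → (-3, -2); (0, 5) → (0, 5); (2, 4) → (3, 4); (-8, 2) → (-12, 2); (10, -4) → (15, -4)
T4 rotate counter-clockwise with cos θ = -8/17, sin θ = -15/17: (-3, -2) → (-6/17, 61/17); (0, 5) → (75/17, -40/17); (3, 4) → (36/17, -77/17); (-12, 2) → (126/17, 164/17); (15, -4) → (-180/17, -193/17)

image vertices: (-6/17, 61/17), (75/17, -40/17), (36/17, -77/17), (126/17, 164/17), (-180/17, -193/17)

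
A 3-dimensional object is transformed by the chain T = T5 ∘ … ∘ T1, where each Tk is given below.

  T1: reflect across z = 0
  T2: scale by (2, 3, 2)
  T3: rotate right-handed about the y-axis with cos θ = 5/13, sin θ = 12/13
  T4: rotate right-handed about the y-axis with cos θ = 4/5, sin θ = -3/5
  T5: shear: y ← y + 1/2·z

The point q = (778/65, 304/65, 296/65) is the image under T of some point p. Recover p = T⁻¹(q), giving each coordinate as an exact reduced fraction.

p = (4, 4/5, -5)

T1 = [1 0 0 0; 0 1 0 0; 0 0 -1 0; 0 0 0 1]
T2·T1 = [2 0 0 0; 0 3 0 0; 0 0 -2 0; 0 0 0 1]
T3·…·T1 = [10/13 0 -24/13 0; 0 3 0 0; -24/13 0 -10/13 0; 0 0 0 1]
T4·…·T1 = [112/65 0 -66/65 0; 0 3 0 0; -66/65 0 -112/65 0; 0 0 0 1]
T5·…·T1 = [112/65 0 -66/65 0; -33/65 3 -56/65 0; -66/65 0 -112/65 0; 0 0 0 1]
det M = -12; M⁻¹ = [28/65 0 -33/130 0; 0 1/3 -1/6 0; -33/130 0 -28/65 0; 0 0 0 1]
M⁻¹ · (778/65, 304/65, 296/65)ᵀ = (4, 4/5, -5)ᵀ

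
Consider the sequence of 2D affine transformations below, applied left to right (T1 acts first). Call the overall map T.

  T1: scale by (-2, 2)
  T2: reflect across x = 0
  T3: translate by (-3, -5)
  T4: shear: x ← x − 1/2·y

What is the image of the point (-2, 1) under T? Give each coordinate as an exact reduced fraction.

T(p) = (-11/2, -3)

T1 scale by (-2, 2): (-2, 1) → (4, 2)
T2 reflect across x = 0: (4, 2) → (-4, 2)
T3 translate by (-3, -5): (-4, 2) → (-7, -3)
T4 shear: x ← x − 1/2·y: (-7, -3) → (-11/2, -3)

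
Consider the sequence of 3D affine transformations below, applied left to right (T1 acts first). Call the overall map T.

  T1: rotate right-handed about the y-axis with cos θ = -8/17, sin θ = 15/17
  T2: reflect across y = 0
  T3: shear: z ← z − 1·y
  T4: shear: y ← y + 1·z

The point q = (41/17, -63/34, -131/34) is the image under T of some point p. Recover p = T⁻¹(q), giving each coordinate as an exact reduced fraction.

p = (1/2, -2, 3)

T1 = [-8/17 0 15/17 0; 0 1 0 0; -15/17 0 -8/17 0; 0 0 0 1]
T2·T1 = [-8/17 0 15/17 0; 0 -1 0 0; -15/17 0 -8/17 0; 0 0 0 1]
T3·…·T1 = [-8/17 0 15/17 0; 0 -1 0 0; -15/17 1 -8/17 0; 0 0 0 1]
T4·…·T1 = [-8/17 0 15/17 0; -15/17 0 -8/17 0; -15/17 1 -8/17 0; 0 0 0 1]
det M = -1; M⁻¹ = [-8/17 -15/17 0 0; 0 -1 1 0; 15/17 -8/17 0 0; 0 0 0 1]
M⁻¹ · (41/17, -63/34, -131/34)ᵀ = (1/2, -2, 3)ᵀ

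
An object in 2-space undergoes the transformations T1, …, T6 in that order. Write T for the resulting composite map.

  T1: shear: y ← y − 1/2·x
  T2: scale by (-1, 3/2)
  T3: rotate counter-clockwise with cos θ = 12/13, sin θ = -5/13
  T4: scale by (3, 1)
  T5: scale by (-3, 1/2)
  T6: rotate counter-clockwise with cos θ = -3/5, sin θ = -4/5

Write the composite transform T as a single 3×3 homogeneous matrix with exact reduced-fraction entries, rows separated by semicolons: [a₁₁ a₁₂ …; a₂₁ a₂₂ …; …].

T1 = [1 0 0; -1/2 1 0; 0 0 1]
T2·T1 = [-1 0 0; -3/4 3/2 0; 0 0 1]
T3·…·T1 = [-63/52 15/26 0; -4/13 18/13 0; 0 0 1]
T4·…·T1 = [-189/52 45/26 0; -4/13 18/13 0; 0 0 1]
T5·…·T1 = [567/52 -135/26 0; -2/13 9/13 0; 0 0 1]
T6·…·T1 = [-1733/260 477/130 0; -561/65 243/65 0; 0 0 1]

T = [-1733/260 477/130 0; -561/65 243/65 0; 0 0 1]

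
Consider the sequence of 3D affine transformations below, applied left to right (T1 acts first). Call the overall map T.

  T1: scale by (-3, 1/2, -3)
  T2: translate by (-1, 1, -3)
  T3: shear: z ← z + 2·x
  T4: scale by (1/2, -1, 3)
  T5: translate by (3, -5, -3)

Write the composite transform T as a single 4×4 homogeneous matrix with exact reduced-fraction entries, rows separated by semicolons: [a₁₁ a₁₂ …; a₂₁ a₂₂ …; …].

T1 = [-3 0 0 0; 0 1/2 0 0; 0 0 -3 0; 0 0 0 1]
T2·T1 = [-3 0 0 -1; 0 1/2 0 1; 0 0 -3 -3; 0 0 0 1]
T3·…·T1 = [-3 0 0 -1; 0 1/2 0 1; -6 0 -3 -5; 0 0 0 1]
T4·…·T1 = [-3/2 0 0 -1/2; 0 -1/2 0 -1; -18 0 -9 -15; 0 0 0 1]
T5·…·T1 = [-3/2 0 0 5/2; 0 -1/2 0 -6; -18 0 -9 -18; 0 0 0 1]

T = [-3/2 0 0 5/2; 0 -1/2 0 -6; -18 0 -9 -18; 0 0 0 1]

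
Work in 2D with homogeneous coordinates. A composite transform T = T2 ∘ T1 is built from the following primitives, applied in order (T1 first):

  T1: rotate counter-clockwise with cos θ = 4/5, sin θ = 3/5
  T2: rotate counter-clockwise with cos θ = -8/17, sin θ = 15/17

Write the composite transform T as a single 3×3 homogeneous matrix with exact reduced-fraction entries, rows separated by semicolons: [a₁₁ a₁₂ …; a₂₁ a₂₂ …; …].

T1 = [4/5 -3/5 0; 3/5 4/5 0; 0 0 1]
T2·T1 = [-77/85 -36/85 0; 36/85 -77/85 0; 0 0 1]

T = [-77/85 -36/85 0; 36/85 -77/85 0; 0 0 1]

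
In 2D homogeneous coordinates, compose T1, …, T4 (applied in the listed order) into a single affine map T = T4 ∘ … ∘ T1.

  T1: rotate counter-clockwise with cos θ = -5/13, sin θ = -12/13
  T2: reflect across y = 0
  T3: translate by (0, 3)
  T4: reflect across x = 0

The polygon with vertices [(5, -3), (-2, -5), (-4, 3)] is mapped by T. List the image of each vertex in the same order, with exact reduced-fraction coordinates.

image vertices: (61/13, 84/13), (50/13, -10/13), (-56/13, 6/13)

T1 rotate counter-clockwise with cos θ = -5/13, sin θ = -12/13: (5, -3) → (-61/13, -45/13); (-2, -5) → (-50/13, 49/13); (-4, 3) → (56/13, 33/13)
T2 reflect across y = 0: (-61/13, -45/13) → (-61/13, 45/13); (-50/13, 49/13) → (-50/13, -49/13); (56/13, 33/13) → (56/13, -33/13)
T3 translate by (0, 3): (-61/13, 45/13) → (-61/13, 84/13); (-50/13, -49/13) → (-50/13, -10/13); (56/13, -33/13) → (56/13, 6/13)
T4 reflect across x = 0: (-61/13, 84/13) → (61/13, 84/13); (-50/13, -10/13) → (50/13, -10/13); (56/13, 6/13) → (-56/13, 6/13)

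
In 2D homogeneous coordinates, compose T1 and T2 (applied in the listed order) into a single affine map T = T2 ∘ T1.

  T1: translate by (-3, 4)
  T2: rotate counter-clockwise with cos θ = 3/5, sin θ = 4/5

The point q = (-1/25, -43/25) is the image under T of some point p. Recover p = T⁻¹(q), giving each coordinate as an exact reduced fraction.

T1 = [1 0 -3; 0 1 4; 0 0 1]
T2·T1 = [3/5 -4/5 -5; 4/5 3/5 0; 0 0 1]
det M = 1; M⁻¹ = [3/5 4/5 3; -4/5 3/5 -4; 0 0 1]
M⁻¹ · (-1/25, -43/25)ᵀ = (8/5, -5)ᵀ

p = (8/5, -5)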